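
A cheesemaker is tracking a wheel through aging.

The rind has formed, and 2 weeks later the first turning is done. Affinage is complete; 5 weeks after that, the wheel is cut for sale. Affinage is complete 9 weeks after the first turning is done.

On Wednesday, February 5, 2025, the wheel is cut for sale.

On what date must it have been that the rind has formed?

The wheel is cut for sale: Feb 5, 2025.
Affinage is complete: Feb 5, 2025 − 5 weeks = Jan 1, 2025.
The first turning is done: Jan 1, 2025 − 9 weeks = Oct 30, 2024.
The rind has formed: Oct 30, 2024 − 2 weeks = Oct 16, 2024.

Wednesday, October 16, 2024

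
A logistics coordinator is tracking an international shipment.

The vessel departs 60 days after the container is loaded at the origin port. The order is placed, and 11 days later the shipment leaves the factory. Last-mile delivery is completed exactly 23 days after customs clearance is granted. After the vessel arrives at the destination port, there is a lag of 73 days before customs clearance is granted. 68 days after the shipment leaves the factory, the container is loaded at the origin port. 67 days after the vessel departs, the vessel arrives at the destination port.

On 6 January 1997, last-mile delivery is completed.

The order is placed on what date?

Last-mile delivery is completed: Jan 6, 1997.
Customs clearance is granted: Jan 6, 1997 − 23 days = Dec 14, 1996.
The vessel arrives at the destination port: Dec 14, 1996 − 73 days = Oct 2, 1996.
The vessel departs: Oct 2, 1996 − 67 days = Jul 27, 1996.
The container is loaded at the origin port: Jul 27, 1996 − 60 days = May 28, 1996.
The shipment leaves the factory: May 28, 1996 − 68 days = Mar 21, 1996.
The order is placed: Mar 21, 1996 − 11 days = Mar 10, 1996.

10 March 1996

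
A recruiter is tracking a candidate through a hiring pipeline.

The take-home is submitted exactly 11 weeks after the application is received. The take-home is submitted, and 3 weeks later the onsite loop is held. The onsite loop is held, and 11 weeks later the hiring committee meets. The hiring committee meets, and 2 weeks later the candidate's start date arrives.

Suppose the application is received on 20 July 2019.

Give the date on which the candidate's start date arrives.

The application is received: Jul 20, 2019.
The take-home is submitted: Jul 20, 2019 + 11 weeks = Oct 5, 2019.
The onsite loop is held: Oct 5, 2019 + 3 weeks = Oct 26, 2019.
The hiring committee meets: Oct 26, 2019 + 11 weeks = Jan 11, 2020.
The candidate's start date arrives: Jan 11, 2020 + 2 weeks = Jan 25, 2020.

25 January 2020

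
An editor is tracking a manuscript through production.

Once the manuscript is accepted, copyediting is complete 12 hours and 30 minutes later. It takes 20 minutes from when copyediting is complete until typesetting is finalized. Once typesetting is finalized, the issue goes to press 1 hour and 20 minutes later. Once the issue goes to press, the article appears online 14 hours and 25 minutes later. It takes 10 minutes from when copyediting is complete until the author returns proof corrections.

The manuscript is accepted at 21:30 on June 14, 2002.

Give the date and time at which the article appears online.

The manuscript is accepted: 21:30 Jun 14, 2002.
Copyediting is complete: 21:30 Jun 14, 2002 + 12h30m = 10:00 Jun 15, 2002.
Typesetting is finalized: 10:00 Jun 15, 2002 + 20m = 10:20 Jun 15, 2002.
The issue goes to press: 10:20 Jun 15, 2002 + 1h20m = 11:40 Jun 15, 2002.
The article appears online: 11:40 Jun 15, 2002 + 14h25m = 02:05 Jun 16, 2002.

02:05 on June 16, 2002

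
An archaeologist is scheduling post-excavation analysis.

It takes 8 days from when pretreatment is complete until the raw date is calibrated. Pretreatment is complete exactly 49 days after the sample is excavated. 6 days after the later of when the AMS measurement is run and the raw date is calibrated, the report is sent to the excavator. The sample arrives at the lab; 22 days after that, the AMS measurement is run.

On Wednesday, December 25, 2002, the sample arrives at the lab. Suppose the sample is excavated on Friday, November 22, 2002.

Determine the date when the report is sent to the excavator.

The sample arrives at the lab: Dec 25, 2002.
The AMS measurement is run: Dec 25, 2002 + 22 days = Jan 16, 2003.
The sample is excavated: Nov 22, 2002.
Pretreatment is complete: Nov 22, 2002 + 49 days = Jan 10, 2003.
The raw date is calibrated: Jan 10, 2003 + 8 days = Jan 18, 2003.
Both prerequisites met — the AMS measurement is run (Jan 16, 2003), the raw date is calibrated (Jan 18, 2003); the later is Jan 18, 2003.
The report is sent to the excavator: Jan 18, 2003 + 6 days = Jan 24, 2003.

Friday, January 24, 2003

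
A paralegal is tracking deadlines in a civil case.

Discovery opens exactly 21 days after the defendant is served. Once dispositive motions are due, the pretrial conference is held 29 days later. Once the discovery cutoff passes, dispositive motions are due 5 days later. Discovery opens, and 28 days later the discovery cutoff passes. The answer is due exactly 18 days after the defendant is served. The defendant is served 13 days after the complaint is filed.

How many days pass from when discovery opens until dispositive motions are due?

Causal path: discovery opens → the discovery cutoff passes → dispositive motions are due.
Total delay along the path: 28 + 5 = 33 days.

33 days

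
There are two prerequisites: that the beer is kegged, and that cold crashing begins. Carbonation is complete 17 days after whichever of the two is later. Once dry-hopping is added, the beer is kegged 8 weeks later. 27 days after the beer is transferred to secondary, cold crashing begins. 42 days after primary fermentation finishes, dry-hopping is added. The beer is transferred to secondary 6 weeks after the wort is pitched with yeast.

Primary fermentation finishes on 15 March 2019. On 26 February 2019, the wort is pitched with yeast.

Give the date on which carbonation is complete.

Primary fermentation finishes: Mar 15, 2019.
Dry-hopping is added: Mar 15, 2019 + 42 days = Apr 26, 2019.
The beer is kegged: Apr 26, 2019 + 8 weeks = Jun 21, 2019.
The wort is pitched with yeast: Feb 26, 2019.
The beer is transferred to secondary: Feb 26, 2019 + 6 weeks = Apr 9, 2019.
Cold crashing begins: Apr 9, 2019 + 27 days = May 6, 2019.
Both prerequisites met — the beer is kegged (Jun 21, 2019), cold crashing begins (May 6, 2019); the later is Jun 21, 2019.
Carbonation is complete: Jun 21, 2019 + 17 days = Jul 8, 2019.

8 July 2019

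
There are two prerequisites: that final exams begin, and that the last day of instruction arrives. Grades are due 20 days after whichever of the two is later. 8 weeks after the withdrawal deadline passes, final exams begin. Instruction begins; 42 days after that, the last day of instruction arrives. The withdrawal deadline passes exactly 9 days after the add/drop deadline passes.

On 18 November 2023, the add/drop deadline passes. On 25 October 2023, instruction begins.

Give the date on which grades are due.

The add/drop deadline passes: Nov 18, 2023.
The withdrawal deadline passes: Nov 18, 2023 + 9 days = Nov 27, 2023.
Final exams begin: Nov 27, 2023 + 8 weeks = Jan 22, 2024.
Instruction begins: Oct 25, 2023.
The last day of instruction arrives: Oct 25, 2023 + 42 days = Dec 6, 2023.
Both prerequisites met — final exams begin (Jan 22, 2024), the last day of instruction arrives (Dec 6, 2023); the later is Jan 22, 2024.
Grades are due: Jan 22, 2024 + 20 days = Feb 11, 2024.

11 February 2024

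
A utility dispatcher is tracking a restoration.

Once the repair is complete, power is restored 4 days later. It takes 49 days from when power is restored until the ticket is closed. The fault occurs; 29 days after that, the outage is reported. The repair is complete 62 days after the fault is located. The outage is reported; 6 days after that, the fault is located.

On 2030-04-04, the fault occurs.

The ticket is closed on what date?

The fault occurs: Apr 4, 2030.
The outage is reported: Apr 4, 2030 + 29 days = May 3, 2030.
The fault is located: May 3, 2030 + 6 days = May 9, 2030.
The repair is complete: May 9, 2030 + 62 days = Jul 10, 2030.
Power is restored: Jul 10, 2030 + 4 days = Jul 14, 2030.
The ticket is closed: Jul 14, 2030 + 49 days = Sep 1, 2030.

2030-09-01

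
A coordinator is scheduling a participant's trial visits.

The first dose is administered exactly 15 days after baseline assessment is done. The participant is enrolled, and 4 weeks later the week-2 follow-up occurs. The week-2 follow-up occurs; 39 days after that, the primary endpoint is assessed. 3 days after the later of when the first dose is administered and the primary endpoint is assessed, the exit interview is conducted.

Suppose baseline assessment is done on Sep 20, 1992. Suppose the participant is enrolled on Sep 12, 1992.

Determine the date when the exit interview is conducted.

Nov 21, 1992

Baseline assessment is done: Sep 20, 1992.
The first dose is administered: Sep 20, 1992 + 15 days = Oct 5, 1992.
The participant is enrolled: Sep 12, 1992.
The week-2 follow-up occurs: Sep 12, 1992 + 4 weeks = Oct 10, 1992.
The primary endpoint is assessed: Oct 10, 1992 + 39 days = Nov 18, 1992.
Both prerequisites met — the first dose is administered (Oct 5, 1992), the primary endpoint is assessed (Nov 18, 1992); the later is Nov 18, 1992.
The exit interview is conducted: Nov 18, 1992 + 3 days = Nov 21, 1992.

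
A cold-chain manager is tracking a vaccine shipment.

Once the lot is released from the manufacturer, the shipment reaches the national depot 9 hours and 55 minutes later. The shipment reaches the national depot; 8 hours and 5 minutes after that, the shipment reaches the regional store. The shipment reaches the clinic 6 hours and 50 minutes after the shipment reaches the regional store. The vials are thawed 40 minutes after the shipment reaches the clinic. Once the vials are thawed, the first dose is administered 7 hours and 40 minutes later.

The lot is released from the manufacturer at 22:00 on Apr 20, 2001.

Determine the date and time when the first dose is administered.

07:10 on Apr 22, 2001

The lot is released from the manufacturer: 22:00 Apr 20, 2001.
The shipment reaches the national depot: 22:00 Apr 20, 2001 + 9h55m = 07:55 Apr 21, 2001.
The shipment reaches the regional store: 07:55 Apr 21, 2001 + 8h05m = 16:00 Apr 21, 2001.
The shipment reaches the clinic: 16:00 Apr 21, 2001 + 6h50m = 22:50 Apr 21, 2001.
The vials are thawed: 22:50 Apr 21, 2001 + 40m = 23:30 Apr 21, 2001.
The first dose is administered: 23:30 Apr 21, 2001 + 7h40m = 07:10 Apr 22, 2001.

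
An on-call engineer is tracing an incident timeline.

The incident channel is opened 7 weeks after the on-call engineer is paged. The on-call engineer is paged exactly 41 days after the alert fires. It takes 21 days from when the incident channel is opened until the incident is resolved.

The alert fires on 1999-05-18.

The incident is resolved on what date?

The alert fires: May 18, 1999.
The on-call engineer is paged: May 18, 1999 + 41 days = Jun 28, 1999.
The incident channel is opened: Jun 28, 1999 + 7 weeks = Aug 16, 1999.
The incident is resolved: Aug 16, 1999 + 21 days = Sep 6, 1999.

1999-09-06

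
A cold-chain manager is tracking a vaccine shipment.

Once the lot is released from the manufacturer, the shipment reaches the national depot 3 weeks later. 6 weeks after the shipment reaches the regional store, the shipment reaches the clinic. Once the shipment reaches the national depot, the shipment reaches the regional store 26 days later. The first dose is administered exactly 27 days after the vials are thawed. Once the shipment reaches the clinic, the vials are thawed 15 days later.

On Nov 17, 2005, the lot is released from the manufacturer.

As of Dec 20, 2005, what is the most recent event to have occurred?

The lot is released from the manufacturer: Nov 17, 2005.
The shipment reaches the national depot: Nov 17, 2005 + 3 weeks = Dec 8, 2005.
The shipment reaches the regional store: Dec 8, 2005 + 26 days = Jan 3, 2006.
The shipment reaches the clinic: Jan 3, 2006 + 6 weeks = Feb 14, 2006.
The vials are thawed: Feb 14, 2006 + 15 days = Mar 1, 2006.
The first dose is administered: Mar 1, 2006 + 27 days = Mar 28, 2006.
Dec 20, 2005 falls between when the shipment reaches the national depot (Dec 8, 2005) and when the shipment reaches the regional store (Jan 3, 2006).

The shipment reaches the national depot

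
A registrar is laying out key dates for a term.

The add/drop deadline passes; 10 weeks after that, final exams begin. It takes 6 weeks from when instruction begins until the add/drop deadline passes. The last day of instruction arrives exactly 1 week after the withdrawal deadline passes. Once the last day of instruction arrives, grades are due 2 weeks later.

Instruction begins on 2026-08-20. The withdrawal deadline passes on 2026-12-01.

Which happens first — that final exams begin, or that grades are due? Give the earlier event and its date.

Final exams begin — 2026-12-10

Instruction begins: Aug 20, 2026.
The add/drop deadline passes: Aug 20, 2026 + 6 weeks = Oct 1, 2026.
Final exams begin: Oct 1, 2026 + 10 weeks = Dec 10, 2026.
The withdrawal deadline passes: Dec 1, 2026.
The last day of instruction arrives: Dec 1, 2026 + 1 week = Dec 8, 2026.
Grades are due: Dec 8, 2026 + 2 weeks = Dec 22, 2026.
Comparing: final exams begin on Dec 10, 2026 vs grades are due on Dec 22, 2026. Earlier: final exams begin.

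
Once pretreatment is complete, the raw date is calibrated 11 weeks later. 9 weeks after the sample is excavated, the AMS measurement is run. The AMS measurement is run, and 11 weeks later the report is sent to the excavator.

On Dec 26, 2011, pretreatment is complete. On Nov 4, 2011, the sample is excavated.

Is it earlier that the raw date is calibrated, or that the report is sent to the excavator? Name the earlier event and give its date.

Pretreatment is complete: Dec 26, 2011.
The raw date is calibrated: Dec 26, 2011 + 11 weeks = Mar 12, 2012.
The sample is excavated: Nov 4, 2011.
The AMS measurement is run: Nov 4, 2011 + 9 weeks = Jan 6, 2012.
The report is sent to the excavator: Jan 6, 2012 + 11 weeks = Mar 23, 2012.
Comparing: the raw date is calibrated on Mar 12, 2012 vs the report is sent to the excavator on Mar 23, 2012. Earlier: the raw date is calibrated.

The raw date is calibrated — Mar 12, 2012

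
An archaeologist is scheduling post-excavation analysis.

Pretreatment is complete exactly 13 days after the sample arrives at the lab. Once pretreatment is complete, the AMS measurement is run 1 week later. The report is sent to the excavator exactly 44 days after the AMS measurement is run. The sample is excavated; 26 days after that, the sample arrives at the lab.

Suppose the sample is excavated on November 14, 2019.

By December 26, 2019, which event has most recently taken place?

Pretreatment is complete

The sample is excavated: Nov 14, 2019.
The sample arrives at the lab: Nov 14, 2019 + 26 days = Dec 10, 2019.
Pretreatment is complete: Dec 10, 2019 + 13 days = Dec 23, 2019.
The AMS measurement is run: Dec 23, 2019 + 1 week = Dec 30, 2019.
The report is sent to the excavator: Dec 30, 2019 + 44 days = Feb 12, 2020.
Dec 26, 2019 falls between when pretreatment is complete (Dec 23, 2019) and when the AMS measurement is run (Dec 30, 2019).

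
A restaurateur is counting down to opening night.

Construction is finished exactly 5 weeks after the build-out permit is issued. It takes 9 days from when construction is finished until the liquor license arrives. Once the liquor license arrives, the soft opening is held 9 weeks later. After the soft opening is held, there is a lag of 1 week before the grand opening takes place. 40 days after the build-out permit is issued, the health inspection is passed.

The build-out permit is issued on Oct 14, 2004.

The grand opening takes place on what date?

The build-out permit is issued: Oct 14, 2004.
Construction is finished: Oct 14, 2004 + 5 weeks = Nov 18, 2004.
The liquor license arrives: Nov 18, 2004 + 9 days = Nov 27, 2004.
The soft opening is held: Nov 27, 2004 + 9 weeks = Jan 29, 2005.
The grand opening takes place: Jan 29, 2005 + 1 week = Feb 5, 2005.

Feb 5, 2005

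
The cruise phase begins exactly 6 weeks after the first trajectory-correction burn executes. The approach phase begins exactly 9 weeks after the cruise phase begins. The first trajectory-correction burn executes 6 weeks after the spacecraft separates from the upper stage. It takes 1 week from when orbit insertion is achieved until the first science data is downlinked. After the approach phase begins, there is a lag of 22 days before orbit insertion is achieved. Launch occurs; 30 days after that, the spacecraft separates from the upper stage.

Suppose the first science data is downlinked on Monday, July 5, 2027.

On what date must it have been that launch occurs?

The first science data is downlinked: Jul 5, 2027.
Orbit insertion is achieved: Jul 5, 2027 − 1 week = Jun 28, 2027.
The approach phase begins: Jun 28, 2027 − 22 days = Jun 6, 2027.
The cruise phase begins: Jun 6, 2027 − 9 weeks = Apr 4, 2027.
The first trajectory-correction burn executes: Apr 4, 2027 − 6 weeks = Feb 21, 2027.
The spacecraft separates from the upper stage: Feb 21, 2027 − 6 weeks = Jan 10, 2027.
Launch occurs: Jan 10, 2027 − 30 days = Dec 11, 2026.

Friday, December 11, 2026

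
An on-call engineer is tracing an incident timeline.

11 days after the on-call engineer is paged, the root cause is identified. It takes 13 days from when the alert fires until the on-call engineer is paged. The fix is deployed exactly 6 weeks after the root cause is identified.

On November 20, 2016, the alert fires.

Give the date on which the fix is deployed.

The alert fires: Nov 20, 2016.
The on-call engineer is paged: Nov 20, 2016 + 13 days = Dec 3, 2016.
The root cause is identified: Dec 3, 2016 + 11 days = Dec 14, 2016.
The fix is deployed: Dec 14, 2016 + 6 weeks = Jan 25, 2017.

January 25, 2017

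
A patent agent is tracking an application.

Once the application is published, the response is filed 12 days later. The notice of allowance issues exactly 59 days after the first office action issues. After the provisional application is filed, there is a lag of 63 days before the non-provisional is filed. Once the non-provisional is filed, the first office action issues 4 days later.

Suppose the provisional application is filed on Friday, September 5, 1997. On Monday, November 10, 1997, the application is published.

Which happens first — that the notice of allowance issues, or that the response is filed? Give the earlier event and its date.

The provisional application is filed: Sep 5, 1997.
The non-provisional is filed: Sep 5, 1997 + 63 days = Nov 7, 1997.
The first office action issues: Nov 7, 1997 + 4 days = Nov 11, 1997.
The notice of allowance issues: Nov 11, 1997 + 59 days = Jan 9, 1998.
The application is published: Nov 10, 1997.
The response is filed: Nov 10, 1997 + 12 days = Nov 22, 1997.
Comparing: the notice of allowance issues on Jan 9, 1998 vs the response is filed on Nov 22, 1997. Earlier: the response is filed.

The response is filed — Saturday, November 22, 1997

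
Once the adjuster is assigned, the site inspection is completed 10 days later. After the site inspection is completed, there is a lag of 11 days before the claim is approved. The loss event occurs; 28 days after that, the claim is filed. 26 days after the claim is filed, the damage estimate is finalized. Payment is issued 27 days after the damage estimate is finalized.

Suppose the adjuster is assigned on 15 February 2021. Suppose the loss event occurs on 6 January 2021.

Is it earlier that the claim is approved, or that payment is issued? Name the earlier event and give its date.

The adjuster is assigned: Feb 15, 2021.
The site inspection is completed: Feb 15, 2021 + 10 days = Feb 25, 2021.
The claim is approved: Feb 25, 2021 + 11 days = Mar 8, 2021.
The loss event occurs: Jan 6, 2021.
The claim is filed: Jan 6, 2021 + 28 days = Feb 3, 2021.
The damage estimate is finalized: Feb 3, 2021 + 26 days = Mar 1, 2021.
Payment is issued: Mar 1, 2021 + 27 days = Mar 28, 2021.
Comparing: the claim is approved on Mar 8, 2021 vs payment is issued on Mar 28, 2021. Earlier: the claim is approved.

The claim is approved — 8 March 2021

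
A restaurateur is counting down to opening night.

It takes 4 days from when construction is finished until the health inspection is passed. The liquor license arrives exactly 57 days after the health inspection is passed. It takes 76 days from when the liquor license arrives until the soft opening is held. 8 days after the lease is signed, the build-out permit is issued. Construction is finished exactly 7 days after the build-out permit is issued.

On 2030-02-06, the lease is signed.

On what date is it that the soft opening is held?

The lease is signed: Feb 6, 2030.
The build-out permit is issued: Feb 6, 2030 + 8 days = Feb 14, 2030.
Construction is finished: Feb 14, 2030 + 7 days = Feb 21, 2030.
The health inspection is passed: Feb 21, 2030 + 4 days = Feb 25, 2030.
The liquor license arrives: Feb 25, 2030 + 57 days = Apr 23, 2030.
The soft opening is held: Apr 23, 2030 + 76 days = Jul 8, 2030.

2030-07-08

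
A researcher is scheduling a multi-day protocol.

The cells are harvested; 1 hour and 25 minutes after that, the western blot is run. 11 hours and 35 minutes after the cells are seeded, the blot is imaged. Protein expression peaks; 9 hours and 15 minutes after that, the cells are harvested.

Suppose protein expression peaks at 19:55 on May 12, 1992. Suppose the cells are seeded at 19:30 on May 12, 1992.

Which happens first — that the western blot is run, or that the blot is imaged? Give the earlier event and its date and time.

The western blot is run — 06:35 on May 13, 1992

Protein expression peaks: 19:55 May 12, 1992.
The cells are harvested: 19:55 May 12, 1992 + 9h15m = 05:10 May 13, 1992.
The western blot is run: 05:10 May 13, 1992 + 1h25m = 06:35 May 13, 1992.
The cells are seeded: 19:30 May 12, 1992.
The blot is imaged: 19:30 May 12, 1992 + 11h35m = 07:05 May 13, 1992.
Comparing: the western blot is run at 06:35 May 13, 1992 vs the blot is imaged at 07:05 May 13, 1992. Earlier: the western blot is run.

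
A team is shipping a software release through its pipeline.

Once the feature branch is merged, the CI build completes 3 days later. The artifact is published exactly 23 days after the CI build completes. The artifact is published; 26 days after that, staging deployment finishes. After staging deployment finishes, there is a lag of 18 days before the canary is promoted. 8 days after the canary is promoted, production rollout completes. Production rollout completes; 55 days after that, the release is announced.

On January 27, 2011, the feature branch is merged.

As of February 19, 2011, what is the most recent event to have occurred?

The feature branch is merged: Jan 27, 2011.
The CI build completes: Jan 27, 2011 + 3 days = Jan 30, 2011.
The artifact is published: Jan 30, 2011 + 23 days = Feb 22, 2011.
Staging deployment finishes: Feb 22, 2011 + 26 days = Mar 20, 2011.
The canary is promoted: Mar 20, 2011 + 18 days = Apr 7, 2011.
Production rollout completes: Apr 7, 2011 + 8 days = Apr 15, 2011.
The release is announced: Apr 15, 2011 + 55 days = Jun 9, 2011.
Feb 19, 2011 falls between when the CI build completes (Jan 30, 2011) and when the artifact is published (Feb 22, 2011).

The CI build completes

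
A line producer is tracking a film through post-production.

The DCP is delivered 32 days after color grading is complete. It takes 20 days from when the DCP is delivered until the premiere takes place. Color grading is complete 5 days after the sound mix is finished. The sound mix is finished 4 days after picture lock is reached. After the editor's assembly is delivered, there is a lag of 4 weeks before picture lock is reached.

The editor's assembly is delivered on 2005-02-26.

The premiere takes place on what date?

2005-05-26

The editor's assembly is delivered: Feb 26, 2005.
Picture lock is reached: Feb 26, 2005 + 4 weeks = Mar 26, 2005.
The sound mix is finished: Mar 26, 2005 + 4 days = Mar 30, 2005.
Color grading is complete: Mar 30, 2005 + 5 days = Apr 4, 2005.
The DCP is delivered: Apr 4, 2005 + 32 days = May 6, 2005.
The premiere takes place: May 6, 2005 + 20 days = May 26, 2005.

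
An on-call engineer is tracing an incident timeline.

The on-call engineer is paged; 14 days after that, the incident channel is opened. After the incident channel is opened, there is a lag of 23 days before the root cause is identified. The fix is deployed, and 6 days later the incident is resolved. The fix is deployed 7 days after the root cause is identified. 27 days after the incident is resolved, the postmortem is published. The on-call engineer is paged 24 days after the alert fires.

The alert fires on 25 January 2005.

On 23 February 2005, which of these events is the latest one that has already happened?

The on-call engineer is paged

The alert fires: Jan 25, 2005.
The on-call engineer is paged: Jan 25, 2005 + 24 days = Feb 18, 2005.
The incident channel is opened: Feb 18, 2005 + 14 days = Mar 4, 2005.
The root cause is identified: Mar 4, 2005 + 23 days = Mar 27, 2005.
The fix is deployed: Mar 27, 2005 + 7 days = Apr 3, 2005.
The incident is resolved: Apr 3, 2005 + 6 days = Apr 9, 2005.
The postmortem is published: Apr 9, 2005 + 27 days = May 6, 2005.
Feb 23, 2005 falls between when the on-call engineer is paged (Feb 18, 2005) and when the incident channel is opened (Mar 4, 2005).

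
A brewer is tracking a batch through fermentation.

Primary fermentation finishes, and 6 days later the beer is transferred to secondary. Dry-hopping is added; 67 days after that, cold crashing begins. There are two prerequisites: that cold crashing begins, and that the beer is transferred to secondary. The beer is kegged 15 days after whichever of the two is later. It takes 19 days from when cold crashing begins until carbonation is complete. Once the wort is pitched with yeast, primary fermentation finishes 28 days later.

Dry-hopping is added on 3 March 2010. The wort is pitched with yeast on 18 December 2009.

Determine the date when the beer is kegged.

Dry-hopping is added: Mar 3, 2010.
Cold crashing begins: Mar 3, 2010 + 67 days = May 9, 2010.
The wort is pitched with yeast: Dec 18, 2009.
Primary fermentation finishes: Dec 18, 2009 + 28 days = Jan 15, 2010.
The beer is transferred to secondary: Jan 15, 2010 + 6 days = Jan 21, 2010.
Both prerequisites met — cold crashing begins (May 9, 2010), the beer is transferred to secondary (Jan 21, 2010); the later is May 9, 2010.
The beer is kegged: May 9, 2010 + 15 days = May 24, 2010.

24 May 2010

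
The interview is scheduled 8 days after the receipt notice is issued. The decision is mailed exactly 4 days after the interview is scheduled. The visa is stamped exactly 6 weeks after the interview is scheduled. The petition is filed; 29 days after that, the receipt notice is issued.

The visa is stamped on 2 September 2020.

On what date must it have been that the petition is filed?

15 June 2020

The visa is stamped: Sep 2, 2020.
The interview is scheduled: Sep 2, 2020 − 6 weeks = Jul 22, 2020.
The receipt notice is issued: Jul 22, 2020 − 8 days = Jul 14, 2020.
The petition is filed: Jul 14, 2020 − 29 days = Jun 15, 2020.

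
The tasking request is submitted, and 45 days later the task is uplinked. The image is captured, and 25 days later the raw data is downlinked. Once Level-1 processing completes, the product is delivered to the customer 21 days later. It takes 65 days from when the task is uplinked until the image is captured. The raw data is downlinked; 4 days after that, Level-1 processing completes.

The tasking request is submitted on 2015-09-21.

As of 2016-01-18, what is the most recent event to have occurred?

The tasking request is submitted: Sep 21, 2015.
The task is uplinked: Sep 21, 2015 + 45 days = Nov 5, 2015.
The image is captured: Nov 5, 2015 + 65 days = Jan 9, 2016.
The raw data is downlinked: Jan 9, 2016 + 25 days = Feb 3, 2016.
Level-1 processing completes: Feb 3, 2016 + 4 days = Feb 7, 2016.
The product is delivered to the customer: Feb 7, 2016 + 21 days = Feb 28, 2016.
Jan 18, 2016 falls between when the image is captured (Jan 9, 2016) and when the raw data is downlinked (Feb 3, 2016).

The image is captured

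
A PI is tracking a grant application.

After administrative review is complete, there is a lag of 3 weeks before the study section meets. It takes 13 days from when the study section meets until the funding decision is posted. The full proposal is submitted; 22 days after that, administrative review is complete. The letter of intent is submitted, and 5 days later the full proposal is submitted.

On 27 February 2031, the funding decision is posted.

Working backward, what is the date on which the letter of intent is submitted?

28 December 2030

The funding decision is posted: Feb 27, 2031.
The study section meets: Feb 27, 2031 − 13 days = Feb 14, 2031.
Administrative review is complete: Feb 14, 2031 − 3 weeks = Jan 24, 2031.
The full proposal is submitted: Jan 24, 2031 − 22 days = Jan 2, 2031.
The letter of intent is submitted: Jan 2, 2031 − 5 days = Dec 28, 2030.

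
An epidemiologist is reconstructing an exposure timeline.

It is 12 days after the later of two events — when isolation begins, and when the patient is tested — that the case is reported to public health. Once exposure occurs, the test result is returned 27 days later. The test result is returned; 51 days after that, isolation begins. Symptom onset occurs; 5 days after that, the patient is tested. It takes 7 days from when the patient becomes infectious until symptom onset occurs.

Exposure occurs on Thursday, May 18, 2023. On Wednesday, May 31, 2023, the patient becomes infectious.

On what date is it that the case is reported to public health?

Wednesday, August 16, 2023

Exposure occurs: May 18, 2023.
The test result is returned: May 18, 2023 + 27 days = Jun 14, 2023.
Isolation begins: Jun 14, 2023 + 51 days = Aug 4, 2023.
The patient becomes infectious: May 31, 2023.
Symptom onset occurs: May 31, 2023 + 7 days = Jun 7, 2023.
The patient is tested: Jun 7, 2023 + 5 days = Jun 12, 2023.
Both prerequisites met — isolation begins (Aug 4, 2023), the patient is tested (Jun 12, 2023); the later is Aug 4, 2023.
The case is reported to public health: Aug 4, 2023 + 12 days = Aug 16, 2023.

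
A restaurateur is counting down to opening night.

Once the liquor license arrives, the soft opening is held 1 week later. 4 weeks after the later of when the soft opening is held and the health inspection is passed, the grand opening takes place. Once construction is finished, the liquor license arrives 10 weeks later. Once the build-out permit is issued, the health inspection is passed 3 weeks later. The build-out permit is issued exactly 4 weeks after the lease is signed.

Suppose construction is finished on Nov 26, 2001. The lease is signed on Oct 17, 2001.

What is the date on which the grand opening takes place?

Mar 11, 2002

Construction is finished: Nov 26, 2001.
The liquor license arrives: Nov 26, 2001 + 10 weeks = Feb 4, 2002.
The soft opening is held: Feb 4, 2002 + 1 week = Feb 11, 2002.
The lease is signed: Oct 17, 2001.
The build-out permit is issued: Oct 17, 2001 + 4 weeks = Nov 14, 2001.
The health inspection is passed: Nov 14, 2001 + 3 weeks = Dec 5, 2001.
Both prerequisites met — the soft opening is held (Feb 11, 2002), the health inspection is passed (Dec 5, 2001); the later is Feb 11, 2002.
The grand opening takes place: Feb 11, 2002 + 4 weeks = Mar 11, 2002.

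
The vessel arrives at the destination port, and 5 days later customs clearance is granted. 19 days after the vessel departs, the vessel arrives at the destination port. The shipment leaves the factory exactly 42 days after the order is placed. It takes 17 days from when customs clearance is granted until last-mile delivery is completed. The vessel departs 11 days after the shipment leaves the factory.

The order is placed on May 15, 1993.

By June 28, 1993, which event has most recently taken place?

The order is placed: May 15, 1993.
The shipment leaves the factory: May 15, 1993 + 42 days = Jun 26, 1993.
The vessel departs: Jun 26, 1993 + 11 days = Jul 7, 1993.
The vessel arrives at the destination port: Jul 7, 1993 + 19 days = Jul 26, 1993.
Customs clearance is granted: Jul 26, 1993 + 5 days = Jul 31, 1993.
Last-mile delivery is completed: Jul 31, 1993 + 17 days = Aug 17, 1993.
Jun 28, 1993 falls between when the shipment leaves the factory (Jun 26, 1993) and when the vessel departs (Jul 7, 1993).

The shipment leaves the factory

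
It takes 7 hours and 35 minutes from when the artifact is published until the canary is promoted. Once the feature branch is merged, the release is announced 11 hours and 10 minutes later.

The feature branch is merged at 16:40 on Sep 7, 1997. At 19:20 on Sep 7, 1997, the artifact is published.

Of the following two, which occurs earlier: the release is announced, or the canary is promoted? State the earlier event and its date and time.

The feature branch is merged: 16:40 Sep 7, 1997.
The release is announced: 16:40 Sep 7, 1997 + 11h10m = 03:50 Sep 8, 1997.
The artifact is published: 19:20 Sep 7, 1997.
The canary is promoted: 19:20 Sep 7, 1997 + 7h35m = 02:55 Sep 8, 1997.
Comparing: the release is announced at 03:50 Sep 8, 1997 vs the canary is promoted at 02:55 Sep 8, 1997. Earlier: the canary is promoted.

The canary is promoted — 02:55 on Sep 8, 1997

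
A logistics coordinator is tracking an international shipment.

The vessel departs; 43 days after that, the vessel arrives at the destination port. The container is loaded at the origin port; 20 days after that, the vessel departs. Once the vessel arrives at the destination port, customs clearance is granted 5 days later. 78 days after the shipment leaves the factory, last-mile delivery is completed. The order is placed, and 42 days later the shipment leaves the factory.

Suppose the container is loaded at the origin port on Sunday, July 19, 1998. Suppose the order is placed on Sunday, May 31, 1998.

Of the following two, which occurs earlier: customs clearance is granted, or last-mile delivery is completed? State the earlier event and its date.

Customs clearance is granted — Friday, September 25, 1998

The container is loaded at the origin port: Jul 19, 1998.
The vessel departs: Jul 19, 1998 + 20 days = Aug 8, 1998.
The vessel arrives at the destination port: Aug 8, 1998 + 43 days = Sep 20, 1998.
Customs clearance is granted: Sep 20, 1998 + 5 days = Sep 25, 1998.
The order is placed: May 31, 1998.
The shipment leaves the factory: May 31, 1998 + 42 days = Jul 12, 1998.
Last-mile delivery is completed: Jul 12, 1998 + 78 days = Sep 28, 1998.
Comparing: customs clearance is granted on Sep 25, 1998 vs last-mile delivery is completed on Sep 28, 1998. Earlier: customs clearance is granted.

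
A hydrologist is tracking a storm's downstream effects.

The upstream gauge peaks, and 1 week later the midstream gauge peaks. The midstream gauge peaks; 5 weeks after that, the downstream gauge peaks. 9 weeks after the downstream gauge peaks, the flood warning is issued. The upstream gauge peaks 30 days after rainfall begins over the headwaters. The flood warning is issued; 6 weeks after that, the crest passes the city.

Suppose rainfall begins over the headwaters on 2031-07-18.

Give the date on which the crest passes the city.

2032-01-11

Rainfall begins over the headwaters: Jul 18, 2031.
The upstream gauge peaks: Jul 18, 2031 + 30 days = Aug 17, 2031.
The midstream gauge peaks: Aug 17, 2031 + 1 week = Aug 24, 2031.
The downstream gauge peaks: Aug 24, 2031 + 5 weeks = Sep 28, 2031.
The flood warning is issued: Sep 28, 2031 + 9 weeks = Nov 30, 2031.
The crest passes the city: Nov 30, 2031 + 6 weeks = Jan 11, 2032.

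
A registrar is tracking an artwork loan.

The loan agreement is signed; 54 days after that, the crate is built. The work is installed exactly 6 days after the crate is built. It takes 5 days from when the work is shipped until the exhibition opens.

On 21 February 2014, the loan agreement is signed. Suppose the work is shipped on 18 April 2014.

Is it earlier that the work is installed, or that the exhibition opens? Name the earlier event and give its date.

The loan agreement is signed: Feb 21, 2014.
The crate is built: Feb 21, 2014 + 54 days = Apr 16, 2014.
The work is installed: Apr 16, 2014 + 6 days = Apr 22, 2014.
The work is shipped: Apr 18, 2014.
The exhibition opens: Apr 18, 2014 + 5 days = Apr 23, 2014.
Comparing: the work is installed on Apr 22, 2014 vs the exhibition opens on Apr 23, 2014. Earlier: the work is installed.

The work is installed — 22 April 2014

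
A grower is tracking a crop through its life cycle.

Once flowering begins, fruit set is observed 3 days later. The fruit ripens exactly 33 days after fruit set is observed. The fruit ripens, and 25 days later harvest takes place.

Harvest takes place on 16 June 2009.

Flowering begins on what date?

Harvest takes place: Jun 16, 2009.
The fruit ripens: Jun 16, 2009 − 25 days = May 22, 2009.
Fruit set is observed: May 22, 2009 − 33 days = Apr 19, 2009.
Flowering begins: Apr 19, 2009 − 3 days = Apr 16, 2009.

16 April 2009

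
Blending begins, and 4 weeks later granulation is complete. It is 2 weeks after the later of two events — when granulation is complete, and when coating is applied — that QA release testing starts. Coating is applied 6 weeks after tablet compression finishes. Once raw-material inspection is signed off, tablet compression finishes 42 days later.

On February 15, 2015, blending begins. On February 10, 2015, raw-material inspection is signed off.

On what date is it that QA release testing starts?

May 19, 2015

Blending begins: Feb 15, 2015.
Granulation is complete: Feb 15, 2015 + 4 weeks = Mar 15, 2015.
Raw-material inspection is signed off: Feb 10, 2015.
Tablet compression finishes: Feb 10, 2015 + 42 days = Mar 24, 2015.
Coating is applied: Mar 24, 2015 + 6 weeks = May 5, 2015.
Both prerequisites met — granulation is complete (Mar 15, 2015), coating is applied (May 5, 2015); the later is May 5, 2015.
QA release testing starts: May 5, 2015 + 2 weeks = May 19, 2015.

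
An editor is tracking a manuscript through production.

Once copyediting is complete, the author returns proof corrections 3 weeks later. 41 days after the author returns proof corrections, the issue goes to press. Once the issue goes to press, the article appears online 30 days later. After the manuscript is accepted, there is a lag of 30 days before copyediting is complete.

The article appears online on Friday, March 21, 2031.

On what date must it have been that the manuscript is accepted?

Tuesday, November 19, 2030

The article appears online: Mar 21, 2031.
The issue goes to press: Mar 21, 2031 − 30 days = Feb 19, 2031.
The author returns proof corrections: Feb 19, 2031 − 41 days = Jan 9, 2031.
Copyediting is complete: Jan 9, 2031 − 3 weeks = Dec 19, 2030.
The manuscript is accepted: Dec 19, 2030 − 30 days = Nov 19, 2030.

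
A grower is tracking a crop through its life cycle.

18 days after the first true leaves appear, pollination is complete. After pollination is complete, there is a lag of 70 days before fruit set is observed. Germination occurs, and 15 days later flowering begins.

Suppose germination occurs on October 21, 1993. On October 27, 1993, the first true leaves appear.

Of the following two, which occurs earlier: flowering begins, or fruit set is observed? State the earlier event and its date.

Flowering begins — November 5, 1993

Germination occurs: Oct 21, 1993.
Flowering begins: Oct 21, 1993 + 15 days = Nov 5, 1993.
The first true leaves appear: Oct 27, 1993.
Pollination is complete: Oct 27, 1993 + 18 days = Nov 14, 1993.
Fruit set is observed: Nov 14, 1993 + 70 days = Jan 23, 1994.
Comparing: flowering begins on Nov 5, 1993 vs fruit set is observed on Jan 23, 1994. Earlier: flowering begins.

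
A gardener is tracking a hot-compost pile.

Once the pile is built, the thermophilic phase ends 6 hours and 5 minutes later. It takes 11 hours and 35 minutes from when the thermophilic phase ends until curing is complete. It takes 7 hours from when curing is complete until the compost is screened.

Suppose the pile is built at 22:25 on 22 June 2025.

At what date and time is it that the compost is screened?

23:05 on 23 June 2025

The pile is built: 22:25 Jun 22, 2025.
The thermophilic phase ends: 22:25 Jun 22, 2025 + 6h05m = 04:30 Jun 23, 2025.
Curing is complete: 04:30 Jun 23, 2025 + 11h35m = 16:05 Jun 23, 2025.
The compost is screened: 16:05 Jun 23, 2025 + 7h = 23:05 Jun 23, 2025.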